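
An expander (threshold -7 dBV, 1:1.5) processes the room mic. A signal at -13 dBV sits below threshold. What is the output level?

Below threshold, a 1:1.5 expander applies gain = (1.5−1)×(T − x) of attenuation.
(1.5−1) × 6 = 3 dB, so output = -13 − 3 = -16 dBV.

-16 dBV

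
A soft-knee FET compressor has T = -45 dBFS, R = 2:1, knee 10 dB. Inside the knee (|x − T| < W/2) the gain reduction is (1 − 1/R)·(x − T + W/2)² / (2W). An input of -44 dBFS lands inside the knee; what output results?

-44.9 dBFS

x − T + W/2 = -44 − (-45) + 5 = 6.
GR = (1 − 1/2) × 6² / 20 = 0.5 × 36 / 20 = 0.9 dB.
Output = -44 − 0.9 = -44.9 dBFS.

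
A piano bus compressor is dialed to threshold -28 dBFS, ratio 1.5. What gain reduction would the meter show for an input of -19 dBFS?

-19 dBFS exceeds the threshold by 9 dB.
After 1.5:1 compression the overshoot becomes 9/1.5 = 6 dB.
Gain reduction = 9 − 6 = 3 dB.

3 dB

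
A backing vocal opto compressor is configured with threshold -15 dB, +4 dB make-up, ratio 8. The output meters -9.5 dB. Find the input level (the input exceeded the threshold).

Before make-up, the level was -9.5 − 4 = -13.5 dB.
That's 1.5 dB above the -15 dB threshold.
Input overshoot = R × output overshoot = 12 dB → input = -15 + 12 = -3 dB.

-3 dB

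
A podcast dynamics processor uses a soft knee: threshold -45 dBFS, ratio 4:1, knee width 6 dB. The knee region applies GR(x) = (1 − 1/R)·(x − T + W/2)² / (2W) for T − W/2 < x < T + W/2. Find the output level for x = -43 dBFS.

x − T + W/2 = -43 − (-45) + 3 = 5.
GR = (1 − 1/4) × 5² / 12 = 0.75 × 25 / 12 = 1.5625 dB.
Output = -43 − 1.5625 = -44.5625 dBFS.

-44.5625 dBFS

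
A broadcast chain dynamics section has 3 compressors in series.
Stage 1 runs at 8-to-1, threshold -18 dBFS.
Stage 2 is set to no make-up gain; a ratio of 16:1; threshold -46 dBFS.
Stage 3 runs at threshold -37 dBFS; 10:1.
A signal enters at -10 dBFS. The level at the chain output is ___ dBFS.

-44.1875 dBFS

Stage 1: 8 dB above -18 dBFS, reduced 8:1 to 1 dB above → -17 dBFS.
Stage 2: overshoot 29 dB → 29/16 = 1.8125 dB → -44.1875 dBFS.
Stage 3: -44.1875 dBFS is at or below the -37 dBFS threshold — no compression; output -44.1875 dBFS.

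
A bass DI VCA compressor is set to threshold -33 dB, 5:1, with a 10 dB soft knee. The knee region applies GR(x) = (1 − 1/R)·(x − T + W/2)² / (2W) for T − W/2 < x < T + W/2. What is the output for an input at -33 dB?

x − T + W/2 = -33 − (-33) + 5 = 5.
GR = (1 − 1/5) × 5² / 20 = 0.8 × 25 / 20 = 1 dB.
Output = -33 − 1 = -34 dB.

-34 dB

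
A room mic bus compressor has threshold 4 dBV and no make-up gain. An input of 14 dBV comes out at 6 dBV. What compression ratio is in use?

Input overshoot = 14 − 4 = 10 dB; output overshoot = 6 − 4 = 2 dB.
Ratio = 10 / 2 = 5.

5:1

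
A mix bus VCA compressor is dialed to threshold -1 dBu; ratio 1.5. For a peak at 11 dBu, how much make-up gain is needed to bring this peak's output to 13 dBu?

The peak compresses to -1 + 12/1.5 = 7 dBu.
To reach 13 dBu requires 13 − 7 = 6 dB of make-up.

6 dB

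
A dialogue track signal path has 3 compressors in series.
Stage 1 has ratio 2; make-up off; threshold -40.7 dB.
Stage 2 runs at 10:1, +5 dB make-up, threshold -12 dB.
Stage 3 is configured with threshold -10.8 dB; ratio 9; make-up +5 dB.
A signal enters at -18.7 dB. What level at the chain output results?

Stage 1: overshoot 22 dB → 22/2 = 11 dB → -29.7 dB.
Stage 2: -29.7 dB ≤ -12 dB, so stage 2 doesn't engage; make-up brings it to -24.7 dB.
Stage 3: -24.7 dB ≤ -10.8 dB, so stage 3 doesn't engage; make-up brings it to -19.7 dB.

-19.7 dB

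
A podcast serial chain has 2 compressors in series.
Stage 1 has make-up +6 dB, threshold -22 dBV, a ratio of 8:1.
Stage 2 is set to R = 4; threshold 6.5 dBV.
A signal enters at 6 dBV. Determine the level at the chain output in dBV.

Stage 1: overshoot 28 dB → 28/8 = 3.5 dB → -18.5 dBV; +6 dB make-up → -12.5 dBV.
Stage 2: -12.5 dBV ≤ 6.5 dBV, so stage 2 doesn't engage; output -12.5 dBV.

-12.5 dBV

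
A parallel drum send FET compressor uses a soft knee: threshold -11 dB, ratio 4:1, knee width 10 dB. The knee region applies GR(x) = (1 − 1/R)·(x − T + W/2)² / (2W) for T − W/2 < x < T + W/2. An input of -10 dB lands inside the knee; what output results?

-11.35 dB

x − T + W/2 = -10 − (-11) + 5 = 6.
GR = (1 − 1/4) × 6² / 20 = 0.75 × 36 / 20 = 1.35 dB.
Output = -10 − 1.35 = -11.35 dB.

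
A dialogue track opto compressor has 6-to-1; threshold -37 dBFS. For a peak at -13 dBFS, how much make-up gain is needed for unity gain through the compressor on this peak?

20 dB

Without make-up, output = threshold + overshoot/6 = -37 + 4 = -33 dBFS.
Gap to target: 20 dB.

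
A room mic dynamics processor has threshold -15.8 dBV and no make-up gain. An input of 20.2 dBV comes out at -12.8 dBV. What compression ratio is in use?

12:1

Input overshoot = 20.2 − (-15.8) = 36 dB; output overshoot = -12.8 − (-15.8) = 3 dB.
Ratio = 36 / 3 = 12.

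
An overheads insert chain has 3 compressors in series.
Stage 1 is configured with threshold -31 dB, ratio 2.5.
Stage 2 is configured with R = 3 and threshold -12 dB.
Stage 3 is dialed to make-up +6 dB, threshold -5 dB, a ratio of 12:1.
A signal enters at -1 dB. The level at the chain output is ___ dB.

Stage 1: overshoot 30 dB → 30/2.5 = 12 dB → -19 dB.
Stage 2: -19 dB is at or below the -12 dB threshold — no compression; output -19 dB.
Stage 3: -19 dB ≤ -5 dB, so stage 3 doesn't engage; make-up brings it to -13 dB.

-13 dB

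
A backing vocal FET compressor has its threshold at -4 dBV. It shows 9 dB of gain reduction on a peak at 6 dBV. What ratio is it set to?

Input overshoot = 6 − (-4) = 10 dB.
Output overshoot = 10 − 9 = 1 dB.
Ratio = input overshoot / output overshoot = 10 / 1 = 10.

10:1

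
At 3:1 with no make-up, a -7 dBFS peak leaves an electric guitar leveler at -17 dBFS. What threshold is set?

Input is 15 dB above T (since output overshoot × R = input overshoot: (-17 − T)·3 = -7 − T gives T = -22 dBFS).
Check: -22 + (-7 − (-22))/3 = -22 + 5 = -17 dBFS. ✓

-22 dBFS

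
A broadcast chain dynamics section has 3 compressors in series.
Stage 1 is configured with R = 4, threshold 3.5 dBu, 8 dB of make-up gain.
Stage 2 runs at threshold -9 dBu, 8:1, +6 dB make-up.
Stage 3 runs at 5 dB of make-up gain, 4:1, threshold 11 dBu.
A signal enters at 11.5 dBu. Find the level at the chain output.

4.8125 dBu

Stage 1: overshoot 8 dB → 8/4 = 2 dB → 5.5 dBu; +8 dB make-up → 13.5 dBu.
Stage 2: overshoot 22.5 dB → 22.5/8 = 2.8125 dB → -6.1875 dBu; +6 dB make-up → -0.1875 dBu.
Stage 3: -0.1875 dBu ≤ 11 dBu, so stage 3 doesn't engage; make-up brings it to 4.8125 dBu.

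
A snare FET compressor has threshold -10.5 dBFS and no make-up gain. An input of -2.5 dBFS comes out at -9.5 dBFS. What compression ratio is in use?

Input overshoot = -2.5 − (-10.5) = 8 dB; output overshoot = -9.5 − (-10.5) = 1 dB.
Ratio = 8 / 1 = 8.

8:1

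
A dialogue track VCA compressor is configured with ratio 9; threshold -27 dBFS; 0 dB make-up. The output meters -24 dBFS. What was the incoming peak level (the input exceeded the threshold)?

Post-compression overshoot = -24 − (-27) = 3 dB.
Before 9:1 compression the overshoot was 3 × 9 = 27 dB, so input = -27 + 27 = 0 dBFS.

0 dBFS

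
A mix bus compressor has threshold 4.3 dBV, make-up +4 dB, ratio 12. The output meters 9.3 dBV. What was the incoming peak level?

16.3 dBV

Remove make-up: 9.3 − 4 = 5.3 dBV.
The compressed level sits 5.3 − 4.3 = 1 dB over threshold.
Input overshoot = R × output overshoot = 12 dB → input = 4.3 + 12 = 16.3 dBV.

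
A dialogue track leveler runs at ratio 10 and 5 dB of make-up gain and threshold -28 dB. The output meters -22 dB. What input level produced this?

-18 dB

Stripping the +5 dB make-up gives -27 dB at the gain stage.
That's 1 dB above the -28 dB threshold.
Input overshoot = R × output overshoot = 10 dB → input = -28 + 10 = -18 dB.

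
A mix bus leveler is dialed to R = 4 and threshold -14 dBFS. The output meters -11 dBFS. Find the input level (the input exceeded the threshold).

-2 dBFS

That's 3 dB above the -14 dBFS threshold.
Input overshoot = R × output overshoot = 12 dB → input = -14 + 12 = -2 dBFS.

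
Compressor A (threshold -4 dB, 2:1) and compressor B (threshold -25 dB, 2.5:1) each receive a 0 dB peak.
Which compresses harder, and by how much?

B, by 13 dB

A: overshoot 4 dB → output overshoot 2 dB → GR 2 dB.
B: overshoot 25 dB → output overshoot 10 dB → GR 15 dB.
B reduces 13 dB more.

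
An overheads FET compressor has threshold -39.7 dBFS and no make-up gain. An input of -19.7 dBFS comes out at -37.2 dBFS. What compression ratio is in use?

8:1

Input overshoot = -19.7 − (-39.7) = 20 dB; output overshoot = -37.2 − (-39.7) = 2.5 dB.
Ratio = 20 / 2.5 = 8.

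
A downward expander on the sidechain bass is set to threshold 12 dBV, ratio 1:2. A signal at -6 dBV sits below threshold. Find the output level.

-24 dBV

Undershoot = 12 − (-6) = 18 dB.
At 1:2, that expands to 36 dB under threshold.
Output = 12 − 36 = -24 dBV.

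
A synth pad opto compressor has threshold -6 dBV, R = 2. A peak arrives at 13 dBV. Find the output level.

13 dBV sits 19 dB over threshold.
The 19 dB excess becomes 9.5 dB after 2:1 reduction.
So the level is -6 + 9.5 = 3.5 dBV.

3.5 dBV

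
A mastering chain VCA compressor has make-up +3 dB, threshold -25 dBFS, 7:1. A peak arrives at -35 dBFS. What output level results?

-32 dBFS

-35 dBFS is 10 dB below the -25 dBFS threshold, so no gain reduction is applied.
Make-up gain adds 3 dB: -35 + 3 = -32 dBFS.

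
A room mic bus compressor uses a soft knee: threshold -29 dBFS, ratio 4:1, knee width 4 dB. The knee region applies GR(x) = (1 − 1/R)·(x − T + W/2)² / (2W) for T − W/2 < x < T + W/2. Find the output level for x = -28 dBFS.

-28.84375 dBFS

x − T + W/2 = -28 − (-29) + 2 = 3.
GR = (1 − 1/4) × 3² / 8 = 0.75 × 9 / 8 = 0.84375 dB.
Output = -28 − 0.84375 = -28.84375 dBFS.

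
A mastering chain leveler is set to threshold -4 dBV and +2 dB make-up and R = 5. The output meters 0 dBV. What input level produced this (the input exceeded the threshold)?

Before make-up, the level was 0 − 2 = -2 dBV.
That's 2 dB above the -4 dBV threshold.
Input overshoot = R × output overshoot = 10 dB → input = -4 + 10 = 6 dBV.

6 dBV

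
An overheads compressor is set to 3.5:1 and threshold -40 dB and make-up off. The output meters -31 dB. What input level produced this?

Post-compression overshoot = -31 − (-40) = 9 dB.
Input overshoot = R × output overshoot = 31.5 dB → input = -40 + 31.5 = -8.5 dB.

-8.5 dB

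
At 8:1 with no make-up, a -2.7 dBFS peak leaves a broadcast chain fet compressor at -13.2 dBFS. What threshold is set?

-14.7 dBFS

Gain reduction = -2.7 − (-13.2) = 10.5 dB; output overshoot = GR / (R − 1) = 10.5 / 7 = 1.5 dB.
Threshold = output − output overshoot = -13.2 − 1.5 = -14.7 dBFS.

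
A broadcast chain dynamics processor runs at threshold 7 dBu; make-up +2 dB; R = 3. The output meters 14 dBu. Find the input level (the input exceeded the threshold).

Remove make-up: 14 − 2 = 12 dBu.
The compressed level sits 12 − 7 = 5 dB over threshold.
Input overshoot = R × output overshoot = 15 dB → input = 7 + 15 = 22 dBu.

22 dBu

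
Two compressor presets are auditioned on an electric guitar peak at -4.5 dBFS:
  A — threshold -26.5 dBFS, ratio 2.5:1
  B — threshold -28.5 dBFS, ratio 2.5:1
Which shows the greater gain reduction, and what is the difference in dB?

B, by 1.2 dB

A: 22 dB over, compressed to 8.8 dB over, so 13.2 dB of GR.
B: 24 dB over, compressed to 9.6 dB over, so 14.4 dB of GR.
Difference: 1.2 dB in favour of B.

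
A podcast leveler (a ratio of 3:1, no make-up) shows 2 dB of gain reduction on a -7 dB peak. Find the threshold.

Let T be the threshold. Output overshoot = (input overshoot)/R, so -9 − T = (-7 − T)/3.
3·(-9 − T) = -7 − T → 2·T = -27 − (-7) = -20.
T = -20/2 = -10 dB.

-10 dB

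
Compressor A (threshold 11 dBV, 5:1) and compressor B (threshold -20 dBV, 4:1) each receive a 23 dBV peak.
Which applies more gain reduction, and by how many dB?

B, by 22.65 dB

A: 12 dB over, compressed to 2.4 dB over, so 9.6 dB of GR.
B: 43 dB over, compressed to 10.75 dB over, so 32.25 dB of GR.
B applies 22.65 dB more gain reduction.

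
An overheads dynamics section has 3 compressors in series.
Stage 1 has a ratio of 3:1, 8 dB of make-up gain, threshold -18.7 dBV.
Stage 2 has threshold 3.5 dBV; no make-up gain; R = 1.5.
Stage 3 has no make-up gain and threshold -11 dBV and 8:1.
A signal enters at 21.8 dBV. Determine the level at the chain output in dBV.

-9.275 dBV

Stage 1: 40.5 dB above -18.7 dBV, reduced 3:1 to 13.5 dB above → -5.2 dBV; +8 dB make-up → 2.8 dBV.
Stage 2: 2.8 dBV is at or below the 3.5 dBV threshold — no compression; output 2.8 dBV.
Stage 3: 13.8 dB above -11 dBV, reduced 8:1 to 1.725 dB above → -9.275 dBV.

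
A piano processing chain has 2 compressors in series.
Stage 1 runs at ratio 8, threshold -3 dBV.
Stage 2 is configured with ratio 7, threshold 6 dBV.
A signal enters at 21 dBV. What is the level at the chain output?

0 dBV

Stage 1: 24 dB above -3 dBV, reduced 8:1 to 3 dB above → 0 dBV.
Stage 2: 0 dBV is at or below the 6 dBV threshold — no compression; output 0 dBV.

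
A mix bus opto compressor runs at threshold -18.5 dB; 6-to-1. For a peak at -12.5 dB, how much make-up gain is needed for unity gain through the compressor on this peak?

Without make-up, output = threshold + overshoot/6 = -18.5 + 1 = -17.5 dB.
Gap to target: 5 dB.

5 dB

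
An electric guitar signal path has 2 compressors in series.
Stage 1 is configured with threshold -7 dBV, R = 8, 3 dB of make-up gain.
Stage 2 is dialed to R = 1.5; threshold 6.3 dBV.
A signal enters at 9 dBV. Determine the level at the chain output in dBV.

Stage 1: 9 dBV is 16 dB over -7 dBV; at 8:1 that becomes 2 dB over, giving -5 dBV; +3 dB make-up → -2 dBV.
Stage 2: -2 dBV ≤ 6.3 dBV, so stage 2 doesn't engage; output -2 dBV.

-2 dBV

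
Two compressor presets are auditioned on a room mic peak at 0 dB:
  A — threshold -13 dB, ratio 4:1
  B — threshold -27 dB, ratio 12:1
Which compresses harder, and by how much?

B, by 15 dB

A: 13 dB over, compressed to 3.25 dB over, so 9.75 dB of GR.
B: 27 dB over, compressed to 2.25 dB over, so 24.75 dB of GR.
B applies 15 dB more gain reduction.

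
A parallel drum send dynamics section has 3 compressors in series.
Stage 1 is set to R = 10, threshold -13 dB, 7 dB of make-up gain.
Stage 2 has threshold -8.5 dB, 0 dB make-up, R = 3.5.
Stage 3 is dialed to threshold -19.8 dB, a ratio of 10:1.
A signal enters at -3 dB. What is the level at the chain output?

-18.57 dB

Stage 1: 10 dB above -13 dB, reduced 10:1 to 1 dB above → -12 dB; +7 dB make-up → -5 dB.
Stage 2: 3.5 dB above -8.5 dB, reduced 3.5:1 to 1 dB above → -7.5 dB.
Stage 3: 12.3 dB above -19.8 dB, reduced 10:1 to 1.23 dB above → -18.57 dB.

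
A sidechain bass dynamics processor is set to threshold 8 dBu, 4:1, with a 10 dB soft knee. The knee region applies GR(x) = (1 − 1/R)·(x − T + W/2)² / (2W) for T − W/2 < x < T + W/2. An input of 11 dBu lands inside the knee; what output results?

8.6 dBu

x − T + W/2 = 11 − 8 + 5 = 8.
GR = (1 − 1/4) × 8² / 20 = 0.75 × 64 / 20 = 2.4 dB.
Output = 11 − 2.4 = 8.6 dBu.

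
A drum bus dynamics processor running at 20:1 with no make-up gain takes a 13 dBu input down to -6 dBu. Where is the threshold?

-7 dBu

Let T be the threshold. Output overshoot = (input overshoot)/R, so -6 − T = (13 − T)/20.
20·(-6 − T) = 13 − T → 19·T = -120 − 13 = -133.
T = -133/19 = -7 dBu.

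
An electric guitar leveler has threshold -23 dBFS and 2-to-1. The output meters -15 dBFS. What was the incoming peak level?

That's 8 dB above the -23 dBFS threshold.
Input overshoot = R × output overshoot = 16 dB → input = -23 + 16 = -7 dBFS.

-7 dBFS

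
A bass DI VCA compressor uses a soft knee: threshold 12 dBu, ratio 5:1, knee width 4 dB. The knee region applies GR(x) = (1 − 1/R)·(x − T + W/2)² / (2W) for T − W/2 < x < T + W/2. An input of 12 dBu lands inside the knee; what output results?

11.6 dBu

x − T + W/2 = 12 − 12 + 2 = 2.
GR = (1 − 1/5) × 2² / 8 = 0.8 × 4 / 8 = 0.4 dB.
Output = 12 − 0.4 = 11.6 dBu.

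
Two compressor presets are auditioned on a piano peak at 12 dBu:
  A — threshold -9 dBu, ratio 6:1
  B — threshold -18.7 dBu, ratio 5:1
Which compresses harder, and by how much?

A: 21 dB over, compressed to 3.5 dB over, so 17.5 dB of GR.
B: 30.7 dB over, compressed to 6.14 dB over, so 24.56 dB of GR.
B reduces 7.06 dB more.

B, by 7.06 dB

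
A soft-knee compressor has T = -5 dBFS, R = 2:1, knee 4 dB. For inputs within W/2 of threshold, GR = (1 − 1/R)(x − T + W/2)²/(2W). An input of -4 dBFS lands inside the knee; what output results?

x − T + W/2 = -4 − (-5) + 2 = 3.
GR = (1 − 1/2) × 3² / 8 = 0.5 × 9 / 8 = 0.5625 dB.
Output = -4 − 0.5625 = -4.5625 dBFS.

-4.5625 dBFS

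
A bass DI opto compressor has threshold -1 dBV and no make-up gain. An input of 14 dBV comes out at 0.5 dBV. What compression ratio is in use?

Input overshoot = 14 − (-1) = 15 dB; output overshoot = 0.5 − (-1) = 1.5 dB.
Ratio = 15 / 1.5 = 10.

10:1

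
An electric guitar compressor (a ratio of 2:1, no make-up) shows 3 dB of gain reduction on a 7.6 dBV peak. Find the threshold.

1.6 dBV

Let T be the threshold. Output overshoot = (input overshoot)/R, so 4.6 − T = (7.6 − T)/2.
2·(4.6 − T) = 7.6 − T → 1·T = 9.2 − 7.6 = 1.6.
T = 1.6/1 = 1.6 dBV.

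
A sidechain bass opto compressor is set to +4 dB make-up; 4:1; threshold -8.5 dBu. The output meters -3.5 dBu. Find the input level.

-4.5 dBu

Remove make-up: -3.5 − 4 = -7.5 dBu.
That's 1 dB above the -8.5 dBu threshold.
Before 4:1 compression the overshoot was 1 × 4 = 4 dB, so input = -8.5 + 4 = -4.5 dBu.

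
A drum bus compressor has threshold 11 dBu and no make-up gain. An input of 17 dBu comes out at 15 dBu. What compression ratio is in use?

1.5:1

Input overshoot = 17 − 11 = 6 dB; output overshoot = 15 − 11 = 4 dB.
Ratio = 6 / 4 = 1.5.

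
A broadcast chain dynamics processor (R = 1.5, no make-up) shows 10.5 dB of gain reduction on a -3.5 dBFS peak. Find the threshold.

-35 dBFS

Input is 31.5 dB above T (since output overshoot × R = input overshoot: (-14 − T)·1.5 = -3.5 − T gives T = -35 dBFS).
Check: -35 + (-3.5 − (-35))/1.5 = -35 + 21 = -14 dBFS. ✓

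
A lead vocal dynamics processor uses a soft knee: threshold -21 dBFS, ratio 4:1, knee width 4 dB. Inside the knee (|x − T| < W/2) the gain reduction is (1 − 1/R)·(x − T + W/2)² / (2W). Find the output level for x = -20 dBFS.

x − T + W/2 = -20 − (-21) + 2 = 3.
GR = (1 − 1/4) × 3² / 8 = 0.75 × 9 / 8 = 0.84375 dB.
Output = -20 − 0.84375 = -20.84375 dBFS.

-20.84375 dBFS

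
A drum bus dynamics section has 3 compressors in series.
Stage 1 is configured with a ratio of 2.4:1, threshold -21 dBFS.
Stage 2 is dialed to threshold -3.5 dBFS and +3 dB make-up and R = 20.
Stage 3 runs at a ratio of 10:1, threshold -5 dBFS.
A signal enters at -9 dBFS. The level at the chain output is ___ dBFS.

-13 dBFS

Stage 1: overshoot 12 dB → 12/2.4 = 5 dB → -16 dBFS.
Stage 2: below threshold (-16 ≤ -3.5); passes unchanged; make-up brings it to -13 dBFS.
Stage 3: below threshold (-13 ≤ -5); passes unchanged; output -13 dBFS.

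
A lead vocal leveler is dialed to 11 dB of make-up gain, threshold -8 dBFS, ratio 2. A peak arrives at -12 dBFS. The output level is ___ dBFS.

-12 dBFS is 4 dB below the -8 dBFS threshold, so no gain reduction is applied.
Make-up gain adds 11 dB: -12 + 11 = -1 dBFS.

-1 dBFS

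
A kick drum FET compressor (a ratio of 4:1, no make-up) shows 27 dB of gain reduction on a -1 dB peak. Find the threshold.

-37 dB

Input is 36 dB above T (since output overshoot × R = input overshoot: (-28 − T)·4 = -1 − T gives T = -37 dB).
Check: -37 + (-1 − (-37))/4 = -37 + 9 = -28 dB. ✓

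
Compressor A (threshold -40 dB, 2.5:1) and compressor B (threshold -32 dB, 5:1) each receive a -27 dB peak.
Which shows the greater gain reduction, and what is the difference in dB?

A, by 3.8 dB

A: overshoot 13 dB → output overshoot 5.2 dB → GR 7.8 dB.
B: overshoot 5 dB → output overshoot 1 dB → GR 4 dB.
Difference: 3.8 dB in favour of A.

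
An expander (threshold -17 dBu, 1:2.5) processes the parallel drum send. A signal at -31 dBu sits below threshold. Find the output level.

-52 dBu

Below threshold, a 1:2.5 expander applies gain = (2.5−1)×(T − x) of attenuation.
(2.5−1) × 14 = 21 dB, so output = -31 − 21 = -52 dBu.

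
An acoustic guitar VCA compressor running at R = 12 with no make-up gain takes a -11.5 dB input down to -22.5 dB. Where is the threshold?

Let T be the threshold. Output overshoot = (input overshoot)/R, so -22.5 − T = (-11.5 − T)/12.
12·(-22.5 − T) = -11.5 − T → 11·T = -270 − (-11.5) = -258.5.
T = -258.5/11 = -23.5 dB.

-23.5 dB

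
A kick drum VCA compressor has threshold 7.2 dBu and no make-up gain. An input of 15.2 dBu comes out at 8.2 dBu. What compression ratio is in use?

8:1

Input overshoot = 15.2 − 7.2 = 8 dB; output overshoot = 8.2 − 7.2 = 1 dB.
Ratio = 8 / 1 = 8.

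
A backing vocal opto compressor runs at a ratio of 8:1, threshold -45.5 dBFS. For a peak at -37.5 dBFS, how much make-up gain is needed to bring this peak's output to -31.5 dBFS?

13 dB

Overshoot 8 dB → 8/8 = 1 dB after compression, so the compressed level is -45.5 + 1 = -44.5 dBFS.
Make-up = target − compressed = -31.5 − (-44.5) = 13 dB.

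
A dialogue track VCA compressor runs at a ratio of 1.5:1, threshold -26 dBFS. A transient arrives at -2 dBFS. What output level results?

The input is 24 dB above the -26 dBFS threshold.
1.5:1 compression reduces that to 24/1.5 = 16 dB over.
So the level is -26 + 16 = -10 dBFS.

-10 dBFS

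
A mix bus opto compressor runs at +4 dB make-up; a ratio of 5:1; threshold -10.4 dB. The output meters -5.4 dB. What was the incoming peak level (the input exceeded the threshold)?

-5.4 dB

Before make-up, the level was -5.4 − 4 = -9.4 dB.
Post-compression overshoot = -9.4 − (-10.4) = 1 dB.
Input overshoot = R × output overshoot = 5 dB → input = -10.4 + 5 = -5.4 dB.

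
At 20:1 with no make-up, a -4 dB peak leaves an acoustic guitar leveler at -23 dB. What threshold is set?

-24 dB

Gain reduction = -4 − (-23) = 19 dB; output overshoot = GR / (R − 1) = 19 / 19 = 1 dB.
Threshold = output − output overshoot = -23 − 1 = -24 dB.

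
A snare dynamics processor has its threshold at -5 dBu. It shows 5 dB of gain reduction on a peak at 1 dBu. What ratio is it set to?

Input overshoot = 1 − (-5) = 6 dB.
Output overshoot = 6 − 5 = 1 dB.
Ratio = input overshoot / output overshoot = 6 / 1 = 6.

6:1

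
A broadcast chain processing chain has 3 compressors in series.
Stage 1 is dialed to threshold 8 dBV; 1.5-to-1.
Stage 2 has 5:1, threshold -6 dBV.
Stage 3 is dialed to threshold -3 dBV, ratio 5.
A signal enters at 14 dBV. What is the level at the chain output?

-2.88 dBV

Stage 1: overshoot 6 dB → 6/1.5 = 4 dB → 12 dBV.
Stage 2: overshoot 18 dB → 18/5 = 3.6 dB → -2.4 dBV.
Stage 3: 0.6 dB above -3 dBV, reduced 5:1 to 0.12 dB above → -2.88 dBV.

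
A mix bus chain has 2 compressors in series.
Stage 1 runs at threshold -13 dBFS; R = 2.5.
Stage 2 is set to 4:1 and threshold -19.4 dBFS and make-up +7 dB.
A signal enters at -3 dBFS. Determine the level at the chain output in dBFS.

-9.8 dBFS

Stage 1: 10 dB above -13 dBFS, reduced 2.5:1 to 4 dB above → -9 dBFS.
Stage 2: -9 dBFS is 10.4 dB over -19.4 dBFS; at 4:1 that becomes 2.6 dB over, giving -16.8 dBFS; +7 dB make-up → -9.8 dBFS.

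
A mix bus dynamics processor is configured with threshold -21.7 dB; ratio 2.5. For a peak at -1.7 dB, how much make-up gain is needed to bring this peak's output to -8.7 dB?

The peak compresses to -21.7 + 20/2.5 = -13.7 dB.
To reach -8.7 dB requires -8.7 − (-13.7) = 5 dB of make-up.

5 dB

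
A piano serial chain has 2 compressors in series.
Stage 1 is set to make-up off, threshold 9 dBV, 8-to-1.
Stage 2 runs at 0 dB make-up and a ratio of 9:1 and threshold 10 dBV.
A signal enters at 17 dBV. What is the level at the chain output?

10 dBV

Stage 1: 8 dB above 9 dBV, reduced 8:1 to 1 dB above → 10 dBV.
Stage 2: below threshold (10 ≤ 10); passes unchanged; output 10 dBV.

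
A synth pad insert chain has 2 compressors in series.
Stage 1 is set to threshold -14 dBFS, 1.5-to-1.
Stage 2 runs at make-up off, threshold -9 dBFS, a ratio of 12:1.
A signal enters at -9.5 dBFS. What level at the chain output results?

-11 dBFS

Stage 1: overshoot 4.5 dB → 4.5/1.5 = 3 dB → -11 dBFS.
Stage 2: -11 dBFS ≤ -9 dBFS, so stage 2 doesn't engage; output -11 dBFS.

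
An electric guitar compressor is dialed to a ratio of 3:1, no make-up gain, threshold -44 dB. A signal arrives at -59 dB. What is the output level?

-59 dB is 15 dB below the -44 dB threshold, so no gain reduction is applied.
Output = input = -59 dB.

-59 dB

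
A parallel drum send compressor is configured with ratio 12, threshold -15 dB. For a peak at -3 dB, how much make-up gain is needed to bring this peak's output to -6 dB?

8 dB

The peak compresses to -15 + 12/12 = -14 dB.
To reach -6 dB requires -6 − (-14) = 8 dB of make-up.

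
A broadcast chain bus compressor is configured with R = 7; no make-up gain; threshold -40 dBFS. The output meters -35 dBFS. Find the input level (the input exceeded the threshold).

-5 dBFS

The compressed level sits -35 − (-40) = 5 dB over threshold.
Undo the ratio: input overshoot = 5 × 7 = 35 dB, giving input = -5 dBFS.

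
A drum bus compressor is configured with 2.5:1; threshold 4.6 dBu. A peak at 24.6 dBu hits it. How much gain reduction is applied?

12 dB

24.6 dBu exceeds the threshold by 20 dB.
A 2.5:1 ratio leaves 8 dB of that excess.
Gain reduction = 20 − 8 = 12 dB.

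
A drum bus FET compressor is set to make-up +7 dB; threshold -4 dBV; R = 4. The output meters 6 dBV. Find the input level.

8 dBV

Stripping the +7 dB make-up gives -1 dBV at the gain stage.
The compressed level sits -1 − (-4) = 3 dB over threshold.
Undo the ratio: input overshoot = 3 × 4 = 12 dB, giving input = 8 dBV.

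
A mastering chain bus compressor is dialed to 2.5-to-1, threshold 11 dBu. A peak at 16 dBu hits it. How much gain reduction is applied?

3 dB

16 dBu exceeds the threshold by 5 dB.
After 2.5:1 compression the overshoot becomes 5/2.5 = 2 dB.
So the signal is attenuated by 5 − 2 = 3 dB.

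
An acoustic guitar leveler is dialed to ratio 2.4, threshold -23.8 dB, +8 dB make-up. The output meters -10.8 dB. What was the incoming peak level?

Remove make-up: -10.8 − 8 = -18.8 dB.
The compressed level sits -18.8 − (-23.8) = 5 dB over threshold.
Input overshoot = R × output overshoot = 12 dB → input = -23.8 + 12 = -11.8 dB.

-11.8 dB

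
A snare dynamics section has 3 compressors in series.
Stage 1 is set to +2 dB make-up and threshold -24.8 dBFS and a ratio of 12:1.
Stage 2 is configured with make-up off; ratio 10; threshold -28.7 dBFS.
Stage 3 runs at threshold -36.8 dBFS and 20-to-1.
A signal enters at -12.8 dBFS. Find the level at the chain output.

Stage 1: overshoot 12 dB → 12/12 = 1 dB → -23.8 dBFS; +2 dB make-up → -21.8 dBFS.
Stage 2: -21.8 dBFS is 6.9 dB over -28.7 dBFS; at 10:1 that becomes 0.69 dB over, giving -28.01 dBFS.
Stage 3: overshoot 8.79 dB → 8.79/20 = 0.4395 dB → -36.3605 dBFS.

-36.3605 dBFS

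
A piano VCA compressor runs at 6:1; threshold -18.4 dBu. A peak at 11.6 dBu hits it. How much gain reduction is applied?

Overshoot = 11.6 − (-18.4) = 30 dB.
A 6:1 ratio leaves 5 dB of that excess.
GR = overshoot in − overshoot out = 30 − 5 = 25 dB.

25 dB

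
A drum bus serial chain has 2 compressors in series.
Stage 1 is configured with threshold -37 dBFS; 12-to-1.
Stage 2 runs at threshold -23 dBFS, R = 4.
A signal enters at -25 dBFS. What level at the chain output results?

-36 dBFS

Stage 1: overshoot 12 dB → 12/12 = 1 dB → -36 dBFS.
Stage 2: -36 dBFS is at or below the -23 dBFS threshold — no compression; output -36 dBFS.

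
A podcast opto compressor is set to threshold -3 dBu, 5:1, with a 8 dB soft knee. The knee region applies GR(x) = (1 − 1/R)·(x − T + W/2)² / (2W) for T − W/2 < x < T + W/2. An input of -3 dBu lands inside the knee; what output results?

-3.8 dBu

x − T + W/2 = -3 − (-3) + 4 = 4.
GR = (1 − 1/5) × 4² / 16 = 0.8 × 16 / 16 = 0.8 dB.
Output = -3 − 0.8 = -3.8 dBu.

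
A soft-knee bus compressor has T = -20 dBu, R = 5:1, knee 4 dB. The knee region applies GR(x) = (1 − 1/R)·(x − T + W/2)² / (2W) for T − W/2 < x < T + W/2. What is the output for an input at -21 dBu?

-21.1 dBu

x − T + W/2 = -21 − (-20) + 2 = 1.
GR = (1 − 1/5) × 1² / 8 = 0.8 × 1 / 8 = 0.1 dB.
Output = -21 − 0.1 = -21.1 dBu.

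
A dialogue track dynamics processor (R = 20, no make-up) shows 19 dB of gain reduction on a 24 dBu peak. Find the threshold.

Let T be the threshold. Output overshoot = (input overshoot)/R, so 5 − T = (24 − T)/20.
20·(5 − T) = 24 − T → 19·T = 100 − 24 = 76.
T = 76/19 = 4 dBu.

4 dBu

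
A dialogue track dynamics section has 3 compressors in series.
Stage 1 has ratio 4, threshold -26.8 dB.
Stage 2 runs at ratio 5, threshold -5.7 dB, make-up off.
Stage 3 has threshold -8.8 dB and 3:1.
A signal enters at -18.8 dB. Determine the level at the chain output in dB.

-24.8 dB

Stage 1: overshoot 8 dB → 8/4 = 2 dB → -24.8 dB.
Stage 2: -24.8 dB ≤ -5.7 dB, so stage 2 doesn't engage; output -24.8 dB.
Stage 3: below threshold (-24.8 ≤ -8.8); passes unchanged; output -24.8 dB.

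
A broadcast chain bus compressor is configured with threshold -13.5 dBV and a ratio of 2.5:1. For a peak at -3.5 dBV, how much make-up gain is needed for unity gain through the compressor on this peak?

6 dB

Without make-up, output = threshold + overshoot/2.5 = -13.5 + 4 = -9.5 dBV.
Gap to target: 6 dB.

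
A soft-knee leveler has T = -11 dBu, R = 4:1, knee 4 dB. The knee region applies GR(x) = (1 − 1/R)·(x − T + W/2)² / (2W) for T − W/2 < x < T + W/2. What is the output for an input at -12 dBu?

-12.09375 dBu

x − T + W/2 = -12 − (-11) + 2 = 1.
GR = (1 − 1/4) × 1² / 8 = 0.75 × 1 / 8 = 0.09375 dB.
Output = -12 − 0.09375 = -12.09375 dBu.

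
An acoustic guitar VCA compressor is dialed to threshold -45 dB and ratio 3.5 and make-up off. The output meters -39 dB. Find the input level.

That's 6 dB above the -45 dB threshold.
Before 3.5:1 compression the overshoot was 6 × 3.5 = 21 dB, so input = -45 + 21 = -24 dB.

-24 dB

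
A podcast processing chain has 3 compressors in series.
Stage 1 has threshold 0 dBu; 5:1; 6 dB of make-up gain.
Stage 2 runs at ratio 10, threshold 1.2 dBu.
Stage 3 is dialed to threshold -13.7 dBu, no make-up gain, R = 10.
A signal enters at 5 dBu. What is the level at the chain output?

-12.152 dBu

Stage 1: 5 dBu is 5 dB over 0 dBu; at 5:1 that becomes 1 dB over, giving 1 dBu; +6 dB make-up → 7 dBu.
Stage 2: 5.8 dB above 1.2 dBu, reduced 10:1 to 0.58 dB above → 1.78 dBu.
Stage 3: overshoot 15.48 dB → 15.48/10 = 1.548 dB → -12.152 dBu.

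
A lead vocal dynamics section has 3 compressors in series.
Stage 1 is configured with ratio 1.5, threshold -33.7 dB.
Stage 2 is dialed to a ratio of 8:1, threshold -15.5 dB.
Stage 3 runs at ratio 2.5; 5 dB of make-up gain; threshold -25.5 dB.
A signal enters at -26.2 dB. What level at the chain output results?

-23.7 dB

Stage 1: overshoot 7.5 dB → 7.5/1.5 = 5 dB → -28.7 dB.
Stage 2: -28.7 dB is at or below the -15.5 dB threshold — no compression; output -28.7 dB.
Stage 3: -28.7 dB ≤ -25.5 dB, so stage 3 doesn't engage; make-up brings it to -23.7 dB.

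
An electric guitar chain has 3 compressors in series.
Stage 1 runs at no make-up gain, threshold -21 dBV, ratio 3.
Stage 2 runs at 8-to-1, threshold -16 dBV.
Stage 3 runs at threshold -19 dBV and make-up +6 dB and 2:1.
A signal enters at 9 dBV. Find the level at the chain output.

-11.1875 dBV

Stage 1: 9 dBV is 30 dB over -21 dBV; at 3:1 that becomes 10 dB over, giving -11 dBV.
Stage 2: overshoot 5 dB → 5/8 = 0.625 dB → -15.375 dBV.
Stage 3: overshoot 3.625 dB → 3.625/2 = 1.8125 dB → -17.1875 dBV; +6 dB make-up → -11.1875 dBV.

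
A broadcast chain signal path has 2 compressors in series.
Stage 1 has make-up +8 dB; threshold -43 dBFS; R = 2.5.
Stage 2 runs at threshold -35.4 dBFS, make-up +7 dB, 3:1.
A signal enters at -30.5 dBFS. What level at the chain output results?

Stage 1: overshoot 12.5 dB → 12.5/2.5 = 5 dB → -38 dBFS; +8 dB make-up → -30 dBFS.
Stage 2: 5.4 dB above -35.4 dBFS, reduced 3:1 to 1.8 dB above → -33.6 dBFS; +7 dB make-up → -26.6 dBFS.

-26.6 dBFS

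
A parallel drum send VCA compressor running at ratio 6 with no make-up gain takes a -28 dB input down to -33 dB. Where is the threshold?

-34 dB

Gain reduction = -28 − (-33) = 5 dB; output overshoot = GR / (R − 1) = 5 / 5 = 1 dB.
Threshold = output − output overshoot = -33 − 1 = -34 dB.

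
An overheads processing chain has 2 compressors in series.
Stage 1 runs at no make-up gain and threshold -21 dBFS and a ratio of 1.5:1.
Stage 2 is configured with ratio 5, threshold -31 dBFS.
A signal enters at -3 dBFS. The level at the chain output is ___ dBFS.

-26.6 dBFS

Stage 1: 18 dB above -21 dBFS, reduced 1.5:1 to 12 dB above → -9 dBFS.
Stage 2: overshoot 22 dB → 22/5 = 4.4 dB → -26.6 dBFS.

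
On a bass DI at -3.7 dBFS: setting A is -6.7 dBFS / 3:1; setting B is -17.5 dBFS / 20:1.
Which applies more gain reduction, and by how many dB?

B, by 11.11 dB

A: 3 dB over, compressed to 1 dB over, so 2 dB of GR.
B: 13.8 dB over, compressed to 0.69 dB over, so 13.11 dB of GR.
B applies 11.11 dB more gain reduction.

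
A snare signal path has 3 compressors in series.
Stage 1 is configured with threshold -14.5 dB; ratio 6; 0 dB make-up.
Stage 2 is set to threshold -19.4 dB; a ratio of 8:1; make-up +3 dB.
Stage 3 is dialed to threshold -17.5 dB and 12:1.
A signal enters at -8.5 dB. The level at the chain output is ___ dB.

Stage 1: 6 dB above -14.5 dB, reduced 6:1 to 1 dB above → -13.5 dB.
Stage 2: -13.5 dB is 5.9 dB over -19.4 dB; at 8:1 that becomes 0.7375 dB over, giving -18.6625 dB; +3 dB make-up → -15.6625 dB.
Stage 3: -15.6625 dB is 1.8375 dB over -17.5 dB; at 12:1 that becomes 0.153125 dB over, giving -17.346875 dB.

-17.346875 dB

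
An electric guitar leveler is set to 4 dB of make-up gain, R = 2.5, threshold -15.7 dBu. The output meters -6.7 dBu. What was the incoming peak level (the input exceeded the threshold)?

-3.2 dBu

Stripping the +4 dB make-up gives -10.7 dBu at the gain stage.
The compressed level sits -10.7 − (-15.7) = 5 dB over threshold.
Before 2.5:1 compression the overshoot was 5 × 2.5 = 12.5 dB, so input = -15.7 + 12.5 = -3.2 dBu.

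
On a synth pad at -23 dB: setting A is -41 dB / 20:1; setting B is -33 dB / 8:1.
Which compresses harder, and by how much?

A: GR = 18 − 18/20 = 17.1 dB.
B: GR = 10 − 10/8 = 8.75 dB.
Difference: 8.35 dB in favour of A.

A, by 8.35 dB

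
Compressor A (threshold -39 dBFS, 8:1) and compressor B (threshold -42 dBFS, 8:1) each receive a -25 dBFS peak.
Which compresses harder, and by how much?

B, by 2.625 dB

A: overshoot 14 dB → output overshoot 1.75 dB → GR 12.25 dB.
B: overshoot 17 dB → output overshoot 2.125 dB → GR 14.875 dB.
B reduces 2.625 dB more.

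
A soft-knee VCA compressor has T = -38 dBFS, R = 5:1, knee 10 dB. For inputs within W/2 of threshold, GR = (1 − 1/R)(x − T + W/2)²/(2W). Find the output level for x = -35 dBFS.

x − T + W/2 = -35 − (-38) + 5 = 8.
GR = (1 − 1/5) × 8² / 20 = 0.8 × 64 / 20 = 2.56 dB.
Output = -35 − 2.56 = -37.56 dBFS.

-37.56 dBFS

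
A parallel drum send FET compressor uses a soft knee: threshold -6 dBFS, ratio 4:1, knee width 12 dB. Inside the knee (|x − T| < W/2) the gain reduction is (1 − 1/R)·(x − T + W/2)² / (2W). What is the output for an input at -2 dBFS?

-5.125 dBFS

x − T + W/2 = -2 − (-6) + 6 = 10.
GR = (1 − 1/4) × 10² / 24 = 0.75 × 100 / 24 = 3.125 dB.
Output = -2 − 3.125 = -5.125 dBFS.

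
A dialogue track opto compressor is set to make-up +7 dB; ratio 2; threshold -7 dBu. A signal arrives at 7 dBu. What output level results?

7 dBu

7 dBu sits 14 dB over threshold.
2:1 compression reduces that to 14/2 = 7 dB over.
So the level is -7 + 7 = 0 dBu; make-up adds 7 dB, giving 7 dBu.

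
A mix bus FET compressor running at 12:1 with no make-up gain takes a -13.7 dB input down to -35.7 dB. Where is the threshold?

Input is 24 dB above T (since output overshoot × R = input overshoot: (-35.7 − T)·12 = -13.7 − T gives T = -37.7 dB).
Check: -37.7 + (-13.7 − (-37.7))/12 = -37.7 + 2 = -35.7 dB. ✓

-37.7 dB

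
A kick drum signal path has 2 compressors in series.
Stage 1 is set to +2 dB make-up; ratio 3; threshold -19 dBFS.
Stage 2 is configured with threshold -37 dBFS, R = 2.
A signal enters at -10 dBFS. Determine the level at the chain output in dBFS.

Stage 1: overshoot 9 dB → 9/3 = 3 dB → -16 dBFS; +2 dB make-up → -14 dBFS.
Stage 2: -14 dBFS is 23 dB over -37 dBFS; at 2:1 that becomes 11.5 dB over, giving -25.5 dBFS.

-25.5 dBFS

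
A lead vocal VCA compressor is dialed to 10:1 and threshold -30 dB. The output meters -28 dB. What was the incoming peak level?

That's 2 dB above the -30 dB threshold.
Undo the ratio: input overshoot = 2 × 10 = 20 dB, giving input = -10 dB.

-10 dB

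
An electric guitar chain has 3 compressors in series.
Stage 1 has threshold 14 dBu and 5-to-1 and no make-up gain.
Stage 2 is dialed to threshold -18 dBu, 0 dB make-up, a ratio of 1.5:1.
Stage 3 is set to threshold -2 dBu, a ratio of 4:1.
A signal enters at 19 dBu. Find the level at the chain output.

-0.5 dBu

Stage 1: overshoot 5 dB → 5/5 = 1 dB → 15 dBu.
Stage 2: 15 dBu is 33 dB over -18 dBu; at 1.5:1 that becomes 22 dB over, giving 4 dBu.
Stage 3: overshoot 6 dB → 6/4 = 1.5 dB → -0.5 dBu.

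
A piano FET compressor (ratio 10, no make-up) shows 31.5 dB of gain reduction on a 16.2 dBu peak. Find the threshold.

-18.8 dBu

Input is 35 dB above T (since output overshoot × R = input overshoot: (-15.3 − T)·10 = 16.2 − T gives T = -18.8 dBu).
Check: -18.8 + (16.2 − (-18.8))/10 = -18.8 + 3.5 = -15.3 dBu. ✓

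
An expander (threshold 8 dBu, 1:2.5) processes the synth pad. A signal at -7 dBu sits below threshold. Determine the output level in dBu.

-29.5 dBu

The input is 15 dB below the 8 dBu threshold.
A 1:2.5 expander multiplies undershoot by 2.5: 15 × 2.5 = 37.5 dB below threshold.
Output = 8 − 37.5 = -29.5 dBu.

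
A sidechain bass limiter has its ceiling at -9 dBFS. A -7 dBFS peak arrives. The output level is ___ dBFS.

-9 dBFS

At ∞:1, everything above -9 dBFS is held at the ceiling.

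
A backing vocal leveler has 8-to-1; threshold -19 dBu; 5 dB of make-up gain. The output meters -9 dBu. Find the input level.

21 dBu

Before make-up, the level was -9 − 5 = -14 dBu.
Post-compression overshoot = -14 − (-19) = 5 dB.
Input overshoot = R × output overshoot = 40 dB → input = -19 + 40 = 21 dBu.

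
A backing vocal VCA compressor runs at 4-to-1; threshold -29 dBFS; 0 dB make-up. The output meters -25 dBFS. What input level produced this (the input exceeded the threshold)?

-13 dBFS

That's 4 dB above the -29 dBFS threshold.
Undo the ratio: input overshoot = 4 × 4 = 16 dB, giving input = -13 dBFS.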